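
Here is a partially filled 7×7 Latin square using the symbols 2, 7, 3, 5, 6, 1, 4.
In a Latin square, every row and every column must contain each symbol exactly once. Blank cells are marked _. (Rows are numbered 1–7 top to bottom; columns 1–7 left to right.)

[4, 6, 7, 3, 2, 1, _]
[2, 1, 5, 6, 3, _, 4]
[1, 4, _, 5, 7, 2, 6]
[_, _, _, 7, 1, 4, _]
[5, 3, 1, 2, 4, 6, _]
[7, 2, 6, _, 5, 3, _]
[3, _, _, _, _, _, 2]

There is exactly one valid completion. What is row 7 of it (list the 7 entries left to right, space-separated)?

Row 7, column 3: row 7 has {2, 3} and column 3 has {7, 5, 6, 1}, leaving only 4.
Row 7, column 4: row 7 has {2, 3, 4} and column 4 has {2, 7, 3, 5, 6}, leaving only 1.
Row 7, column 5: row 7 has {2, 3, 1, 4} and column 5 has {2, 7, 3, 5, 1, 4}, leaving only 6.
Row 1, column 7: row 1 has {2, 7, 3, 6, 1, 4} and column 7 has {2, 6, 4}, leaving only 5.
Row 2, column 6: row 2 has {2, 3, 5, 6, 1, 4} and column 6 has {2, 3, 6, 1, 4}, leaving only 7.
Row 7, column 6: row 7 has {2, 3, 6, 1, 4} and column 6 has {2, 7, 3, 6, 1, 4}, leaving only 5.
Row 7, column 2: row 7 has {2, 3, 5, 6, 1, 4} and column 2 has {2, 3, 6, 1, 4}, leaving only 7.
So row 7 reads: 3 7 4 1 6 5 2.

3 7 4 1 6 5 2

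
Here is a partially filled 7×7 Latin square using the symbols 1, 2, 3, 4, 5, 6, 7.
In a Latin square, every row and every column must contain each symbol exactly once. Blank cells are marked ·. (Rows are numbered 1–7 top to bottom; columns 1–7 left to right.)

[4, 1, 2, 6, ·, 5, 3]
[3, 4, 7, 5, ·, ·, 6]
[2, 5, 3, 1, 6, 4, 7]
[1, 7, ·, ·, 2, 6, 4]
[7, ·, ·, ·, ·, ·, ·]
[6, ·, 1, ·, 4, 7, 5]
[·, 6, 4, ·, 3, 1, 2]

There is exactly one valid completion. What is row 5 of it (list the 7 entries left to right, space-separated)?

7 2 6 4 5 3 1

Row 5, column 7: row 5 has {7} and column 7 has {2, 3, 4, 5, 6, 7}, leaving only 1.
Row 5, column 5: row 5 has {1, 7} and column 5 has {2, 3, 4, 6}, leaving only 5.
Row 5, column 3: row 5 has {1, 5, 7} and column 3 has {1, 2, 3, 4, 7}, leaving only 6.
Row 1, column 5: row 1 has {1, 2, 3, 4, 5, 6} and column 5 has {2, 3, 4, 5, 6}, leaving only 7.
Row 2, column 5: row 2 has {3, 4, 5, 6, 7} and column 5 has {2, 3, 4, 5, 6, 7}, leaving only 1.
Row 2, column 6: row 2 has {1, 3, 4, 5, 6, 7} and column 6 has {1, 4, 5, 6, 7}, leaving only 2.
Row 5, column 6: row 5 has {1, 5, 6, 7} and column 6 has {1, 2, 4, 5, 6, 7}, leaving only 3.
Row 5, column 2: row 5 has {1, 3, 5, 6, 7} and column 2 has {1, 4, 5, 6, 7}, leaving only 2.
Row 5, column 4: row 5 has {1, 2, 3, 5, 6, 7} and column 4 has {1, 5, 6}, leaving only 4.
So row 5 reads: 7 2 6 4 5 3 1.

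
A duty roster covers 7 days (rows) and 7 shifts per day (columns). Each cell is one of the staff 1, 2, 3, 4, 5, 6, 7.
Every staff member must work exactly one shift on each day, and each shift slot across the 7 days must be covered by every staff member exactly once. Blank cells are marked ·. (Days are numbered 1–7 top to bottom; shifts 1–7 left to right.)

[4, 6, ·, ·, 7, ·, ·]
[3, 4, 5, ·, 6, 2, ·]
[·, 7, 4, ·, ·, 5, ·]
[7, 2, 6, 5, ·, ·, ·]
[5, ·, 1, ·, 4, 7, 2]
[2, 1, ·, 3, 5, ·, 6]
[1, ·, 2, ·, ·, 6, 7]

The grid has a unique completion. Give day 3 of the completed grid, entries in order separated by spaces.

6 7 4 1 2 5 3

Day 3, shift 1: day 3 has {4, 5, 7} and shift 1 has {1, 2, 3, 4, 5, 7}, leaving only 6.
Day 1, shift 3: day 1 has {4, 6, 7} and shift 3 has {1, 2, 4, 5, 6}, leaving only 3.
Day 1, shift 6: day 1 has {3, 4, 6, 7} and shift 6 has {2, 5, 6, 7}, leaving only 1.
Day 1, shift 4: day 1 has {1, 3, 4, 6, 7} and shift 4 has {3, 5}, leaving only 2.
Day 3, shift 4: day 3 has {4, 5, 6, 7} and shift 4 has {2, 3, 5}, leaving only 1.
Day 3, shift 7: day 3 has {1, 4, 5, 6, 7} and shift 7 has {2, 6, 7}, leaving only 3.
Day 3, shift 5: day 3 has {1, 3, 4, 5, 6, 7} and shift 5 has {4, 5, 6, 7}, leaving only 2.
So day 3 reads: 6 7 4 1 2 5 3.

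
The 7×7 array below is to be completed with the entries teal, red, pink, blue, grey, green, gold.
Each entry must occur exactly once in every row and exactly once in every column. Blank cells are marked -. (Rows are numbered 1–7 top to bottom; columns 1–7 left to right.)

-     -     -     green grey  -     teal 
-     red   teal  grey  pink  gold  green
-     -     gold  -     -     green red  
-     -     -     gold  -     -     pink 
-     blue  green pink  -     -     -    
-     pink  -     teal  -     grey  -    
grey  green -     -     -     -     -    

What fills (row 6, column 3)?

red

Row 1, column 2: row 1 has {teal, grey, green} and column 2 has {red, pink, blue, green}, leaving only gold.
Row 2, column 1: row 2 has {teal, red, pink, grey, green, gold} and column 1 has {grey}, leaving only blue.
Row 3, column 4: row 3 has {red, green, gold} and column 4 has {teal, pink, grey, green, gold}, leaving only blue.
Row 3, column 5: row 3 has {red, blue, green, gold} and column 5 has {pink, grey}, leaving only teal.
Row 3, column 1: row 3 has {teal, red, blue, green, gold} and column 1 has {blue, grey}, leaving only pink.
Row 1, column 1: row 1 has {teal, grey, green, gold} and column 1 has {pink, blue, grey}, leaving only red.
Row 3, column 2: row 3 has {teal, red, pink, blue, green, gold} and column 2 has {red, pink, blue, green, gold}, leaving only grey.
Row 4, column 2: row 4 has {pink, gold} and column 2 has {red, pink, blue, grey, green, gold}, leaving only teal.
Row 4, column 1: row 4 has {teal, pink, gold} and column 1 has {red, pink, blue, grey}, leaving only green.
Row 6, column 1: row 6 has {teal, pink, grey} and column 1 has {red, pink, blue, grey, green}, leaving only gold.
Row 5, column 1: row 5 has {pink, blue, green} and column 1 has {red, pink, blue, grey, green, gold}, leaving only teal.
Row 5, column 6: row 5 has {teal, pink, blue, green} and column 6 has {grey, green, gold}, leaving only red.
Row 4, column 6: row 4 has {teal, pink, green, gold} and column 6 has {red, grey, green, gold}, leaving only blue.
Row 1, column 6: row 1 has {teal, red, grey, green, gold} and column 6 has {red, blue, grey, green, gold}, leaving only pink.
Row 1, column 3: row 1 has {teal, red, pink, grey, green, gold} and column 3 has {teal, green, gold}, leaving only blue.
Row 6 already has {teal, pink, grey, gold} and column 3 already has {teal, blue, green, gold}, so row 6, column 3 must be red.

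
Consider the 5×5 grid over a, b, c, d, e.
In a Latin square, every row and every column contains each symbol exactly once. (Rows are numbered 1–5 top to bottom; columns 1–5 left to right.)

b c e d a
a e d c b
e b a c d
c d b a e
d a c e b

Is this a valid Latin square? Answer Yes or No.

No

Every row is a permutation, but column 5 contains b twice (at rows 2 and 5).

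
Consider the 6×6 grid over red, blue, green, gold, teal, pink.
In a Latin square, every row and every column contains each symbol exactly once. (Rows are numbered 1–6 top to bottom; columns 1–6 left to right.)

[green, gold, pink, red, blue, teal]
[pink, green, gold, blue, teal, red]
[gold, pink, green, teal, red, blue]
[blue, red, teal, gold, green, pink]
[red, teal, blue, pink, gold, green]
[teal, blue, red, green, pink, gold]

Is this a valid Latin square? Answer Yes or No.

Each row is a permutation of the 6 symbols, and so is each column.

Yes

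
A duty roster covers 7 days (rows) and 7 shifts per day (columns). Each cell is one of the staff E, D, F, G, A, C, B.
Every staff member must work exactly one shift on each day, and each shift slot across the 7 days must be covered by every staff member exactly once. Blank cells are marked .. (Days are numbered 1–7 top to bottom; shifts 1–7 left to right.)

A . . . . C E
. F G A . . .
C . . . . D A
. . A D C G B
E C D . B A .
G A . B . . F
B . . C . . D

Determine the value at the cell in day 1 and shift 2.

D

Day 2, shift 1: day 2 has {F, G, A} and shift 1 has {E, G, A, C, B}, leaving only D.
Day 2, shift 5: day 2 has {D, F, G, A} and shift 5 has {C, B}, leaving only E.
Day 2, shift 6: day 2 has {E, D, F, G, A} and shift 6 has {D, G, A, C}, leaving only B.
Day 2, shift 7: day 2 has {E, D, F, G, A, B} and shift 7 has {E, D, F, A, B}, leaving only C.
Day 4, shift 1: day 4 has {D, G, A, C, B} and shift 1 has {E, D, G, A, C, B}, leaving only F.
Day 4, shift 2: day 4 has {D, F, G, A, C, B} and shift 2 has {F, A, C}, leaving only E.
Day 5, shift 7: day 5 has {E, D, A, C, B} and shift 7 has {E, D, F, A, C, B}, leaving only G.
Day 5, shift 4: day 5 has {E, D, G, A, C, B} and shift 4 has {D, A, C, B}, leaving only F.
Day 1, shift 4: day 1 has {E, A, C} and shift 4 has {D, F, A, C, B}, leaving only G.
Day 3, shift 4: day 3 has {D, A, C} and shift 4 has {D, F, G, A, C, B}, leaving only E.
Day 6, shift 5: day 6 has {F, G, A, B} and shift 5 has {E, C, B}, leaving only D.
Day 1, shift 5: day 1 has {E, G, A, C} and shift 5 has {E, D, C, B}, leaving only F.
Day 1, shift 3: day 1 has {E, F, G, A, C} and shift 3 has {D, G, A}, leaving only B.
Day 1 already has {E, F, G, A, C, B} and shift 2 already has {E, F, A, C}, so day 1, shift 2 must be D.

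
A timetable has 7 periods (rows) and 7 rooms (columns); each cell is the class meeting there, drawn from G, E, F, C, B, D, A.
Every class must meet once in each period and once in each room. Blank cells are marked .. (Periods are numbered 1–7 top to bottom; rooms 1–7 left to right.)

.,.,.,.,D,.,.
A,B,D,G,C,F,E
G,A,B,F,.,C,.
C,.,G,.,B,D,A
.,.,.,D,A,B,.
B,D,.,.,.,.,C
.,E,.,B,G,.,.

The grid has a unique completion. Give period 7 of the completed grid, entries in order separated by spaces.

Period 7, room 6: period 7 has {G, E, B} and room 6 has {F, C, B, D}, leaving only A.
Period 3, room 5: period 3 has {G, F, C, B, A} and room 5 has {G, C, B, D, A}, leaving only E.
Period 3, room 7: period 3 has {G, E, F, C, B, A} and room 7 has {E, C, A}, leaving only D.
Period 7, room 7: period 7 has {G, E, B, A} and room 7 has {E, C, D, A}, leaving only F.
Period 7, room 1: period 7 has {G, E, F, B, A} and room 1 has {G, C, B, A}, leaving only D.
Period 7, room 3: period 7 has {G, E, F, B, D, A} and room 3 has {G, B, D}, leaving only C.
So period 7 reads: D E C B G A F.

D E C B G A F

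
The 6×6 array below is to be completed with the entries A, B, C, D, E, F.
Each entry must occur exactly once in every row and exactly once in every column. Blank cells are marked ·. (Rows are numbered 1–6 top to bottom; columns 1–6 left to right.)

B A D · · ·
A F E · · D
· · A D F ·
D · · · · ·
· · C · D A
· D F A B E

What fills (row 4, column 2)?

Row 2, column 5: row 2 has {A, D, E, F} and column 5 has {B, D, F}, leaving only C.
Row 1, column 5: row 1 has {A, B, D} and column 5 has {B, C, D, F}, leaving only E.
Row 2, column 4: row 2 has {A, C, D, E, F} and column 4 has {A, D}, leaving only B.
Row 4, column 3: row 4 has {D} and column 3 has {A, C, D, E, F}, leaving only B.
Row 4, column 5: row 4 has {B, D} and column 5 has {B, C, D, E, F}, leaving only A.
Row 6, column 1: row 6 has {A, B, D, E, F} and column 1 has {A, B, D}, leaving only C.
Row 3, column 1: row 3 has {A, D, F} and column 1 has {A, B, C, D}, leaving only E.
Row 5, column 1: row 5 has {A, C, D} and column 1 has {A, B, C, D, E}, leaving only F.
Row 5, column 4: row 5 has {A, C, D, F} and column 4 has {A, B, D}, leaving only E.
Row 5, column 2: row 5 has {A, C, D, E, F} and column 2 has {A, D, F}, leaving only B.
Row 3, column 2: row 3 has {A, D, E, F} and column 2 has {A, B, D, F}, leaving only C.
Row 4 already has {A, B, D} and column 2 already has {A, B, C, D, F}, so row 4, column 2 must be E.

E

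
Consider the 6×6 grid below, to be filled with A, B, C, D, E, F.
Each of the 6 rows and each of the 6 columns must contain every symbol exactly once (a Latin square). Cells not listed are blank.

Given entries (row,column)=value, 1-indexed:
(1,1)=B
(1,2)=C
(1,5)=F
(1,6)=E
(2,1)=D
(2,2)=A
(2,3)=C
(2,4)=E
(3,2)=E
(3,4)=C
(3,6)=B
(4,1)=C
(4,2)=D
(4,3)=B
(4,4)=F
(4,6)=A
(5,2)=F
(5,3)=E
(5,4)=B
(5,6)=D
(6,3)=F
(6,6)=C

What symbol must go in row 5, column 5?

Row 2, column 5: row 2 has {A, C, D, E} and column 5 has {F}, leaving only B.
Row 2, column 6: row 2 has {A, B, C, D, E} and column 6 has {A, B, C, D, E}, leaving only F.
Row 4, column 5: row 4 has {A, B, C, D, F} and column 5 has {B, F}, leaving only E.
Row 5, column 1: row 5 has {B, D, E, F} and column 1 has {B, C, D}, leaving only A.
Row 5 already has {A, B, D, E, F} and column 5 already has {B, E, F}, so row 5, column 5 must be C.

C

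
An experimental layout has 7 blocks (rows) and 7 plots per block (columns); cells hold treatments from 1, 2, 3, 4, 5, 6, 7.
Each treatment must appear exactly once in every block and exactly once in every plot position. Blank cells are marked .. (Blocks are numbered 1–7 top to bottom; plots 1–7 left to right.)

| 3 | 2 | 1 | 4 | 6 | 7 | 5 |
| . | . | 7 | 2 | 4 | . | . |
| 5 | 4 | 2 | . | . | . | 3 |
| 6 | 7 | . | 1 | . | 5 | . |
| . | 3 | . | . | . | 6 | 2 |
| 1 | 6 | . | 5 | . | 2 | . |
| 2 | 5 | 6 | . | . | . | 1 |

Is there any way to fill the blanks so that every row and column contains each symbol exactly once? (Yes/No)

Block 2, plot 1: block 2 together with plot 1 already contain {1, 2, 3, 4, 5, 6, 7} — every symbol — so nothing can go there. The grid has no valid completion.

No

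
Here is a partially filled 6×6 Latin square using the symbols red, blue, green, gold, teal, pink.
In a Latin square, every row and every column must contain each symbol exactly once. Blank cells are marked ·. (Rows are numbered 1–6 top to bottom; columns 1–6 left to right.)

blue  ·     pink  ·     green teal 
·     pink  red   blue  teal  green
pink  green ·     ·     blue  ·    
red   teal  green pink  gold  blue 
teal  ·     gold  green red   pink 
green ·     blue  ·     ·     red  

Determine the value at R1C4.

gold

Row 2, column 1: row 2 has {red, blue, green, teal, pink} and column 1 has {red, blue, green, teal, pink}, leaving only gold.
Row 3, column 3: row 3 has {blue, green, pink} and column 3 has {red, blue, green, gold, pink}, leaving only teal.
Row 3, column 6: row 3 has {blue, green, teal, pink} and column 6 has {red, blue, green, teal, pink}, leaving only gold.
Row 3, column 4: row 3 has {blue, green, gold, teal, pink} and column 4 has {blue, green, pink}, leaving only red.
Row 1 already has {blue, green, teal, pink} and column 4 already has {red, blue, green, pink}, so row 1, column 4 must be gold.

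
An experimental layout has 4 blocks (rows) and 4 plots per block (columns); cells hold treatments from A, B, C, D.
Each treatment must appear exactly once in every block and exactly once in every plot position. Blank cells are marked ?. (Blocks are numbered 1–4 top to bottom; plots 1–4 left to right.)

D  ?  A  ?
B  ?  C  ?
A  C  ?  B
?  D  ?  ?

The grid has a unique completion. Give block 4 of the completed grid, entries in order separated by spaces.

Block 4, plot 1: block 4 has {D} and plot 1 has {A, B, D}, leaving only C.
Block 4, plot 3: block 4 has {C, D} and plot 3 has {A, C}, leaving only B.
Block 4, plot 4: block 4 has {B, C, D} and plot 4 has {B}, leaving only A.
So block 4 reads: C D B A.

C D B A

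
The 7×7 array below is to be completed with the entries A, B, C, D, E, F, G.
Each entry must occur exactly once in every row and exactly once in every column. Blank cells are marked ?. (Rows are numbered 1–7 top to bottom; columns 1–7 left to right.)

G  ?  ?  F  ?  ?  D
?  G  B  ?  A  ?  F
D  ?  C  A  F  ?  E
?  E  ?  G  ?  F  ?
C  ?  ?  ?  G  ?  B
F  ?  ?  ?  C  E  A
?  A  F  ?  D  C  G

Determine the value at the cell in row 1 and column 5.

E

Row 2, column 1: row 2 has {A, B, F, G} and column 1 has {C, D, F, G}, leaving only E.
Row 2, column 6: row 2 has {A, B, E, F, G} and column 6 has {C, E, F}, leaving only D.
Row 2, column 4: row 2 has {A, B, D, E, F, G} and column 4 has {A, F, G}, leaving only C.
Row 3, column 2: row 3 has {A, C, D, E, F} and column 2 has {A, E, G}, leaving only B.
Row 1, column 2: row 1 has {D, F, G} and column 2 has {A, B, E, G}, leaving only C.
Row 3, column 6: row 3 has {A, B, C, D, E, F} and column 6 has {C, D, E, F}, leaving only G.
Row 4, column 5: row 4 has {E, F, G} and column 5 has {A, C, D, F, G}, leaving only B.
Row 1 already has {C, D, F, G} and column 5 already has {A, B, C, D, F, G}, so row 1, column 5 must be E.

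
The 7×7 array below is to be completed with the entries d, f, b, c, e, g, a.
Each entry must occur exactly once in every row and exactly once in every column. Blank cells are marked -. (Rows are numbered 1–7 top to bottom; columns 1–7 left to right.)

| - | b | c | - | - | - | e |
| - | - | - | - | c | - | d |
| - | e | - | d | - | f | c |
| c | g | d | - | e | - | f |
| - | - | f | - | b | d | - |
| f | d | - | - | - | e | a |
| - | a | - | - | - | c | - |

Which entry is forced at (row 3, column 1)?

Row 2, column 2: row 2 has {d, c} and column 2 has {d, b, e, g, a}, leaving only f.
Row 5, column 2: row 5 has {d, f, b} and column 2 has {d, f, b, e, g, a}, leaving only c.
Row 5, column 7: row 5 has {d, f, b, c} and column 7 has {d, f, c, e, a}, leaving only g.
Row 6, column 5: row 6 has {d, f, e, a} and column 5 has {b, c, e}, leaving only g.
Row 3, column 5: row 3 has {d, f, c, e} and column 5 has {b, c, e, g}, leaving only a.
Row 6, column 3: row 6 has {d, f, e, g, a} and column 3 has {d, f, c}, leaving only b.
Row 3, column 3: row 3 has {d, f, c, e, a} and column 3 has {d, f, b, c}, leaving only g.
Row 3 already has {d, f, c, e, g, a} and column 1 already has {f, c}, so row 3, column 1 must be b.

b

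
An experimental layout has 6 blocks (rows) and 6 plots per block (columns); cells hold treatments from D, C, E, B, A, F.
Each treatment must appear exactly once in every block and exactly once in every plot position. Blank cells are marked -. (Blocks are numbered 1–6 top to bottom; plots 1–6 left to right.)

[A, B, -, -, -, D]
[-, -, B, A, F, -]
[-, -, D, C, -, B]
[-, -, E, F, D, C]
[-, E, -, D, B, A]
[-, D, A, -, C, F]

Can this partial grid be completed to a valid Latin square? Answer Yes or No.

No

Block 1, plot 4: block 1 has {D, B, A} and plot 4 has {D, C, A, F}, so it must be E.
Now block 1, plot 5: block 1 together with plot 5 already contain {D, C, E, B, A, F} — every symbol — so nothing can go there. The grid has no valid completion.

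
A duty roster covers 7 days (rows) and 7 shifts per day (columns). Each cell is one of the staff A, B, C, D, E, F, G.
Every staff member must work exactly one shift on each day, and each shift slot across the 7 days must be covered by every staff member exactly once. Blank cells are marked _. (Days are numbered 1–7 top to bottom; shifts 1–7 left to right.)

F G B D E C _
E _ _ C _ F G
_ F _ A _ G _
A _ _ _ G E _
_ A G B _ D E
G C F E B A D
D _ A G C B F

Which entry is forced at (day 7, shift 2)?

Day 7 already has {A, B, C, D, F, G} and shift 2 already has {A, C, F, G}, so day 7, shift 2 must be E.

E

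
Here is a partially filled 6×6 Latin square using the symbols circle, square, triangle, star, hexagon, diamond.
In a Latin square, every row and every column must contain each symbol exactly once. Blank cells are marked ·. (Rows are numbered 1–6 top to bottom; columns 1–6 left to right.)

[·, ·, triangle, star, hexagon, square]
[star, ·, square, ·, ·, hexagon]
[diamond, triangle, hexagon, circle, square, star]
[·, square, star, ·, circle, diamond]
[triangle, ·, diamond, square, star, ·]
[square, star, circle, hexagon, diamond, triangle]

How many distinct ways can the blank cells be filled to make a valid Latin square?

Row 1, column 1: eliminating its row and column leaves {circle}.
Row 1, column 2: eliminating its row and column leaves {circle, diamond}.
Row 2, column 2: eliminating its row and column leaves {circle, diamond}.
Row 2, column 4: eliminating its row and column leaves {triangle, diamond}.
Row 2, column 5: eliminating its row and column leaves {triangle}.
Row 4, column 1: eliminating its row and column leaves {hexagon}.
Row 4, column 4: eliminating its row and column leaves {triangle}.
Row 5, column 2: eliminating its row and column leaves {circle, hexagon}.
Row 5, column 6: eliminating its row and column leaves {circle}.
Only one assignment across all blanks avoids any row or column repeat, giving 1 completion.

1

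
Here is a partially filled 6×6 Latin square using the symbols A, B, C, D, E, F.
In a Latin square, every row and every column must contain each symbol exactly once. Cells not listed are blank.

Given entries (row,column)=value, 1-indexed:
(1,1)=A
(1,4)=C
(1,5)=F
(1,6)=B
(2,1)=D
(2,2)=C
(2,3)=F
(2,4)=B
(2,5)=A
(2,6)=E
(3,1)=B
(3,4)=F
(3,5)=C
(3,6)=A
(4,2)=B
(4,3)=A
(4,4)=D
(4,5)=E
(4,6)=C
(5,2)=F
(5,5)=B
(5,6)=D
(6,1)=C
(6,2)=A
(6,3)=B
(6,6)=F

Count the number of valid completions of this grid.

2

Row 1, column 2: eliminating its row and column leaves {D, E}.
Row 1, column 3: eliminating its row and column leaves {D, E}.
Row 3, column 2: eliminating its row and column leaves {D, E}.
Row 3, column 3: eliminating its row and column leaves {D, E}.
Row 4, column 1: eliminating its row and column leaves {F}.
Row 5, column 1: eliminating its row and column leaves {E}.
Row 5, column 3: eliminating its row and column leaves {C, E}.
Row 5, column 4: eliminating its row and column leaves {A, E}.
Row 6, column 4: eliminating its row and column leaves {E}.
Row 6, column 5: eliminating its row and column leaves {D}.
Enumerating the assignments across these blanks that avoid any row or column repeat gives 2 completions.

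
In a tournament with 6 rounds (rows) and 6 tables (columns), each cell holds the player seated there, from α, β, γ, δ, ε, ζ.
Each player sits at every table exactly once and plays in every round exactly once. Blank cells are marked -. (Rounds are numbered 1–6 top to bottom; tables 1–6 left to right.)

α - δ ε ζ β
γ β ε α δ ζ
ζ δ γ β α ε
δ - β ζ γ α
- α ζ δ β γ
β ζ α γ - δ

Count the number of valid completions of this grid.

1

Round 1, table 2: eliminating its round and table leaves {γ}.
Round 4, table 2: eliminating its round and table leaves {ε}.
Round 5, table 1: eliminating its round and table leaves {ε}.
Round 6, table 5: eliminating its round and table leaves {ε}.
Only one assignment across all blanks avoids any round or table repeat, giving 1 completion.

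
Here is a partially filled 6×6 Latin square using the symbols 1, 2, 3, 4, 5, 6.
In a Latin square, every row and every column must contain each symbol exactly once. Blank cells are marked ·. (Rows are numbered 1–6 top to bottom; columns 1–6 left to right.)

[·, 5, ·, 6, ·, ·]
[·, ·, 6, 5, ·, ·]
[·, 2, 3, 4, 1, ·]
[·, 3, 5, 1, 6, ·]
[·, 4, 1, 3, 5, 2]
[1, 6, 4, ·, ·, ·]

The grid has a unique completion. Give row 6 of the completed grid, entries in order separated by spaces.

Row 6, column 4: row 6 has {1, 4, 6} and column 4 has {1, 3, 4, 5, 6}, leaving only 2.
Row 6, column 5: row 6 has {1, 2, 4, 6} and column 5 has {1, 5, 6}, leaving only 3.
Row 6, column 6: row 6 has {1, 2, 3, 4, 6} and column 6 has {2}, leaving only 5.
So row 6 reads: 1 6 4 2 3 5.

1 6 4 2 3 5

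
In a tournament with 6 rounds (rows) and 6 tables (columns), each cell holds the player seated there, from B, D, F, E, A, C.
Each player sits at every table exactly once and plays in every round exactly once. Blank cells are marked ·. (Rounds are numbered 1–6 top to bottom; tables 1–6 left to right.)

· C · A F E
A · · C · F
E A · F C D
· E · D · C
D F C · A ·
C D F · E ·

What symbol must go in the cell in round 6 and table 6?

Round 1, table 1: round 1 has {F, E, A, C} and table 1 has {D, E, A, C}, leaving only B.
Round 1, table 3: round 1 has {B, F, E, A, C} and table 3 has {F, C}, leaving only D.
Round 2, table 2: round 2 has {F, A, C} and table 2 has {D, F, E, A, C}, leaving only B.
Round 2, table 3: round 2 has {B, F, A, C} and table 3 has {D, F, C}, leaving only E.
Round 2, table 5: round 2 has {B, F, E, A, C} and table 5 has {F, E, A, C}, leaving only D.
Round 3, table 3: round 3 has {D, F, E, A, C} and table 3 has {D, F, E, C}, leaving only B.
Round 4, table 1: round 4 has {D, E, C} and table 1 has {B, D, E, A, C}, leaving only F.
Round 4, table 3: round 4 has {D, F, E, C} and table 3 has {B, D, F, E, C}, leaving only A.
Round 4, table 5: round 4 has {D, F, E, A, C} and table 5 has {D, F, E, A, C}, leaving only B.
Round 5, table 6: round 5 has {D, F, A, C} and table 6 has {D, F, E, C}, leaving only B.
Round 6 already has {D, F, E, C} and table 6 already has {B, D, F, E, C}, so round 6, table 6 must be A.

A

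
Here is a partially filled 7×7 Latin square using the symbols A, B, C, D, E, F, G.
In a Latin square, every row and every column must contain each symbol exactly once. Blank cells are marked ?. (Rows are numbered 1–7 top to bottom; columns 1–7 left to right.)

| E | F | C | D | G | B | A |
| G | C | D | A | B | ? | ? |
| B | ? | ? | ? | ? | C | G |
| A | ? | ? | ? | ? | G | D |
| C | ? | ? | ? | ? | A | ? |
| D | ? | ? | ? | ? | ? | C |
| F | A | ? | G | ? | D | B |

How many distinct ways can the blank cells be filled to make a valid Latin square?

6

Row 2, column 6: eliminating its row and column leaves {E, F}.
Row 2, column 7: eliminating its row and column leaves {E, F}.
Row 3, column 2: eliminating its row and column leaves {D, E}.
Row 3, column 3: eliminating its row and column leaves {A, E, F}.
Row 3, column 4: eliminating its row and column leaves {E, F}.
Row 3, column 5: eliminating its row and column leaves {A, D, E, F}.
Row 4, column 2: eliminating its row and column leaves {B, E}.
Row 4, column 3: eliminating its row and column leaves {B, E, F}.
Row 4, column 4: eliminating its row and column leaves {B, C, E, F}.
Row 4, column 5: eliminating its row and column leaves {C, E, F}.
Row 5, column 2: eliminating its row and column leaves {B, D, E, G}.
Row 5, column 3: eliminating its row and column leaves {B, E, F, G}.
Row 5, column 4: eliminating its row and column leaves {B, E, F}.
Row 5, column 5: eliminating its row and column leaves {D, E, F}.
Row 5, column 7: eliminating its row and column leaves {E, F}.
Row 6, column 2: eliminating its row and column leaves {B, E, G}.
Row 6, column 3: eliminating its row and column leaves {A, B, E, F, G}.
Row 6, column 4: eliminating its row and column leaves {B, E, F}.
Row 6, column 5: eliminating its row and column leaves {A, E, F}.
Row 6, column 6: eliminating its row and column leaves {E, F}.
Row 7, column 3: eliminating its row and column leaves {E}.
Row 7, column 5: eliminating its row and column leaves {C, E}.
Enumerating the assignments across these blanks that avoid any row or column repeat gives 6 completions.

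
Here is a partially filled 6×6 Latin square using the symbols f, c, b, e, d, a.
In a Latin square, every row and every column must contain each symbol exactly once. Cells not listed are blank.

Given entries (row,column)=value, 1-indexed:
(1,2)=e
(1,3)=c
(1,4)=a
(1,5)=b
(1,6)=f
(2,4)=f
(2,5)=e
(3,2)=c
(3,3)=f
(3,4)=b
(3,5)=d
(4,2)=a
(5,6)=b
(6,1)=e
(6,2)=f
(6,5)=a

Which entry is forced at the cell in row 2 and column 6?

a

Row 1, column 1: row 1 has {f, c, b, e, a} and column 1 has {e}, leaving only d.
Row 3, column 1: row 3 has {f, c, b, d} and column 1 has {e, d}, leaving only a.
Row 3, column 6: row 3 has {f, c, b, d, a} and column 6 has {f, b}, leaving only e.
Row 5, column 2: row 5 has {b} and column 2 has {f, c, e, a}, leaving only d.
Row 2, column 2: row 2 has {f, e} and column 2 has {f, c, e, d, a}, leaving only b.
Row 2, column 1: row 2 has {f, b, e} and column 1 has {e, d, a}, leaving only c.
Row 5, column 1: row 5 has {b, d} and column 1 has {c, e, d, a}, leaving only f.
Row 4, column 1: row 4 has {a} and column 1 has {f, c, e, d, a}, leaving only b.
Row 5, column 5: row 5 has {f, b, d} and column 5 has {b, e, d, a}, leaving only c.
Row 4, column 5: row 4 has {b, a} and column 5 has {c, b, e, d, a}, leaving only f.
Row 5, column 4: row 5 has {f, c, b, d} and column 4 has {f, b, a}, leaving only e.
Row 5, column 3: row 5 has {f, c, b, e, d} and column 3 has {f, c}, leaving only a.
Row 2, column 3: row 2 has {f, c, b, e} and column 3 has {f, c, a}, leaving only d.
Row 2 already has {f, c, b, e, d} and column 6 already has {f, b, e}, so row 2, column 6 must be a.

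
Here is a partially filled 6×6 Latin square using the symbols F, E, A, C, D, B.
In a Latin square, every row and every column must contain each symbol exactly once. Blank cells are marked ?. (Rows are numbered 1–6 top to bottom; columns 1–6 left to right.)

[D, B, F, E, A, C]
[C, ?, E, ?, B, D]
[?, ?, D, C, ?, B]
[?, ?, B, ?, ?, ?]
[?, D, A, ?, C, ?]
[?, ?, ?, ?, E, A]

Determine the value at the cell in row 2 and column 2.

A

Row 3, column 5: row 3 has {C, D, B} and column 5 has {E, A, C, B}, leaving only F.
Row 4, column 5: row 4 has {B} and column 5 has {F, E, A, C, B}, leaving only D.
Row 6, column 3: row 6 has {E, A} and column 3 has {F, E, A, D, B}, leaving only C.
Row 6, column 2: row 6 has {E, A, C} and column 2 has {D, B}, leaving only F.
Row 2 already has {E, C, D, B} and column 2 already has {F, D, B}, so row 2, column 2 must be A.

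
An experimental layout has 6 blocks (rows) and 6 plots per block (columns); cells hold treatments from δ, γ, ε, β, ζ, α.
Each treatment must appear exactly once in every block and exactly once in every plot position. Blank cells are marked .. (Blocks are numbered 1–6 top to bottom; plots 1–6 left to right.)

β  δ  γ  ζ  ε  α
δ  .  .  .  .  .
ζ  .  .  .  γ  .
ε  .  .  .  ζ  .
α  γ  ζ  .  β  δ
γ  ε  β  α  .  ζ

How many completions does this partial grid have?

3

Block 2, plot 2: eliminating its block and plot leaves {β, ζ, α}.
Block 2, plot 3: eliminating its block and plot leaves {ε, α}.
Block 2, plot 4: eliminating its block and plot leaves {γ, ε, β}.
Block 2, plot 5: eliminating its block and plot leaves {α}.
Block 2, plot 6: eliminating its block and plot leaves {γ, ε, β}.
Block 3, plot 2: eliminating its block and plot leaves {β, α}.
Block 3, plot 3: eliminating its block and plot leaves {δ, ε, α}.
Block 3, plot 4: eliminating its block and plot leaves {δ, ε, β}.
Block 3, plot 6: eliminating its block and plot leaves {ε, β}.
Block 4, plot 2: eliminating its block and plot leaves {β, α}.
Block 4, plot 3: eliminating its block and plot leaves {δ, α}.
Block 4, plot 4: eliminating its block and plot leaves {δ, γ, β}.
Block 4, plot 6: eliminating its block and plot leaves {γ, β}.
Block 5, plot 4: eliminating its block and plot leaves {ε}.
Block 6, plot 5: eliminating its block and plot leaves {δ}.
Enumerating the assignments across these blanks that avoid any block or plot repeat gives 3 completions.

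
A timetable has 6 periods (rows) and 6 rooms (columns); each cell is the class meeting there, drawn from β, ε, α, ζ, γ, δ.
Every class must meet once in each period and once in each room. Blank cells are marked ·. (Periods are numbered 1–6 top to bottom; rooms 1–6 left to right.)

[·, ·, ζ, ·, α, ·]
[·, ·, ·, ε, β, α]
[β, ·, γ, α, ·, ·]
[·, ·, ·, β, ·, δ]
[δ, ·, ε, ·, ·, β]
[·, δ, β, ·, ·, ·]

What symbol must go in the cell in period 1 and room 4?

δ

Period 2, room 3: period 2 has {β, ε, α} and room 3 has {β, ε, ζ, γ}, leaving only δ.
Period 4, room 3: period 4 has {β, δ} and room 3 has {β, ε, ζ, γ, δ}, leaving only α.
Period 1, room 4 is narrowed to {γ, δ}.
If it were γ, then period 1, room 6 would be left with no valid symbol.
So period 1, room 4 must be δ.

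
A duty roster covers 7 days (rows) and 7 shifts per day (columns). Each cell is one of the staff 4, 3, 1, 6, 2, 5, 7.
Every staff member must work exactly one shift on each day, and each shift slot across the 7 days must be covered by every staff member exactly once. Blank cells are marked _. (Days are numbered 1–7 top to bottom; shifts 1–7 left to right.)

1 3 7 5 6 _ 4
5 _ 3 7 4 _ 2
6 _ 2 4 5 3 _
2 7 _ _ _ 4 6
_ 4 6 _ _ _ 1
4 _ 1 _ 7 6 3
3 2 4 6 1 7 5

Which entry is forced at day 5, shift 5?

Day 1, shift 6: day 1 has {4, 3, 1, 6, 5, 7} and shift 6 has {4, 3, 6, 7}, leaving only 2.
Day 2, shift 6: day 2 has {4, 3, 2, 5, 7} and shift 6 has {4, 3, 6, 2, 7}, leaving only 1.
Day 2, shift 2: day 2 has {4, 3, 1, 2, 5, 7} and shift 2 has {4, 3, 2, 7}, leaving only 6.
Day 3, shift 2: day 3 has {4, 3, 6, 2, 5} and shift 2 has {4, 3, 6, 2, 7}, leaving only 1.
Day 3, shift 7: day 3 has {4, 3, 1, 6, 2, 5} and shift 7 has {4, 3, 1, 6, 2, 5}, leaving only 7.
Day 4, shift 3: day 4 has {4, 6, 2, 7} and shift 3 has {4, 3, 1, 6, 2, 7}, leaving only 5.
Day 4, shift 5: day 4 has {4, 6, 2, 5, 7} and shift 5 has {4, 1, 6, 5, 7}, leaving only 3.
Day 5 already has {4, 1, 6} and shift 5 already has {4, 3, 1, 6, 5, 7}, so day 5, shift 5 must be 2.

2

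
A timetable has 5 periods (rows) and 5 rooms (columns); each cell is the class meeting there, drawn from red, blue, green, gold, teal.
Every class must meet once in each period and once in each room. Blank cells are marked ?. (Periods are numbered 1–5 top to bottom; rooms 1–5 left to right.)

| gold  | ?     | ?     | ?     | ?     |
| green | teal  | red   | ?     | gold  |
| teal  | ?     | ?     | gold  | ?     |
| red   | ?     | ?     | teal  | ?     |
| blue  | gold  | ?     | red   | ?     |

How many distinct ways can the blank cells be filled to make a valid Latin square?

3

Period 1, room 2: eliminating its period and room leaves {red, blue, green}.
Period 1, room 3: eliminating its period and room leaves {blue, green, teal}.
Period 1, room 4: eliminating its period and room leaves {blue, green}.
Period 1, room 5: eliminating its period and room leaves {red, blue, green, teal}.
Period 2, room 4: eliminating its period and room leaves {blue}.
Period 3, room 2: eliminating its period and room leaves {red, blue, green}.
Period 3, room 3: eliminating its period and room leaves {blue, green}.
Period 3, room 5: eliminating its period and room leaves {red, blue, green}.
Period 4, room 2: eliminating its period and room leaves {blue, green}.
Period 4, room 3: eliminating its period and room leaves {blue, green, gold}.
Period 4, room 5: eliminating its period and room leaves {blue, green}.
Period 5, room 3: eliminating its period and room leaves {green, teal}.
Period 5, room 5: eliminating its period and room leaves {green, teal}.
Enumerating the assignments across these blanks that avoid any period or room repeat gives 3 completions.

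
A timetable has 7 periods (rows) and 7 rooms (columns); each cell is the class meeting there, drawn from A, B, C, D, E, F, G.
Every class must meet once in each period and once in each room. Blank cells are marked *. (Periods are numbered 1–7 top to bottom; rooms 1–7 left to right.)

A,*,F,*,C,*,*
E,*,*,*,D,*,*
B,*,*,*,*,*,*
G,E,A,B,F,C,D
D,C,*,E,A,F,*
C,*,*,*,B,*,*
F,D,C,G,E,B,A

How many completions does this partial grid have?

Period 1, room 2: eliminating its period and room leaves {B, G}.
Period 1, room 4: eliminating its period and room leaves {D}.
Period 1, room 6: eliminating its period and room leaves {D, E, G}.
Period 1, room 7: eliminating its period and room leaves {B, E, G}.
Period 2, room 2: eliminating its period and room leaves {A, B, F, G}.
Period 2, room 3: eliminating its period and room leaves {B, G}.
Period 2, room 4: eliminating its period and room leaves {A, C, F}.
Period 2, room 6: eliminating its period and room leaves {A, G}.
Period 2, room 7: eliminating its period and room leaves {B, C, F, G}.
Period 3, room 2: eliminating its period and room leaves {A, F, G}.
Period 3, room 3: eliminating its period and room leaves {D, E, G}.
Period 3, room 4: eliminating its period and room leaves {A, C, D, F}.
Period 3, room 5: eliminating its period and room leaves {G}.
Period 3, room 6: eliminating its period and room leaves {A, D, E, G}.
Period 3, room 7: eliminating its period and room leaves {C, E, F, G}.
Period 5, room 3: eliminating its period and room leaves {B, G}.
Period 5, room 7: eliminating its period and room leaves {B, G}.
Period 6, room 2: eliminating its period and room leaves {A, F, G}.
Period 6, room 3: eliminating its period and room leaves {D, E, G}.
Period 6, room 4: eliminating its period and room leaves {A, D, F}.
Period 6, room 6: eliminating its period and room leaves {A, D, E, G}.
Period 6, room 7: eliminating its period and room leaves {E, F, G}.
Enumerating the assignments across these blanks that avoid any period or room repeat gives 19 completions.

19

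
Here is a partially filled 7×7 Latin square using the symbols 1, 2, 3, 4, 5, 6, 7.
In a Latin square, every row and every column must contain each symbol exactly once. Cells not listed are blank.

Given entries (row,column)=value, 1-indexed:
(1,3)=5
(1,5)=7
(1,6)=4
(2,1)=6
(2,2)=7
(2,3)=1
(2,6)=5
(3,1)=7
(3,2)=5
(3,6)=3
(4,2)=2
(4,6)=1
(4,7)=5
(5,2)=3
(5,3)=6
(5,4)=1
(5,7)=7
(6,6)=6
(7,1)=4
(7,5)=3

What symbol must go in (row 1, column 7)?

3

Row 4, column 1: row 4 has {1, 2, 5} and column 1 has {4, 6, 7}, leaving only 3.
Row 5, column 6: row 5 has {1, 3, 6, 7} and column 6 has {1, 3, 4, 5, 6}, leaving only 2.
Row 5, column 1: row 5 has {1, 2, 3, 6, 7} and column 1 has {3, 4, 6, 7}, leaving only 5.
Row 5, column 5: row 5 has {1, 2, 3, 5, 6, 7} and column 5 has {3, 7}, leaving only 4.
Row 2, column 5: row 2 has {1, 5, 6, 7} and column 5 has {3, 4, 7}, leaving only 2.
Row 4, column 5: row 4 has {1, 2, 3, 5} and column 5 has {2, 3, 4, 7}, leaving only 6.
Row 3, column 5: row 3 has {3, 5, 7} and column 5 has {2, 3, 4, 6, 7}, leaving only 1.
Row 6, column 5: row 6 has {6} and column 5 has {1, 2, 3, 4, 6, 7}, leaving only 5.
Row 7, column 6: row 7 has {3, 4} and column 6 has {1, 2, 3, 4, 5, 6}, leaving only 7.
Row 7, column 3: row 7 has {3, 4, 7} and column 3 has {1, 5, 6}, leaving only 2.
Row 3, column 3: row 3 has {1, 3, 5, 7} and column 3 has {1, 2, 5, 6}, leaving only 4.
Row 4, column 3: row 4 has {1, 2, 3, 5, 6} and column 3 has {1, 2, 4, 5, 6}, leaving only 7.
Row 4, column 4: row 4 has {1, 2, 3, 5, 6, 7} and column 4 has {1}, leaving only 4.
Row 2, column 4: row 2 has {1, 2, 5, 6, 7} and column 4 has {1, 4}, leaving only 3.
Row 2, column 7: row 2 has {1, 2, 3, 5, 6, 7} and column 7 has {5, 7}, leaving only 4.
Row 6, column 3: row 6 has {5, 6} and column 3 has {1, 2, 4, 5, 6, 7}, leaving only 3.
Row 1, column 7 is narrowed to {1, 2, 3, 6}.
If it were 1, then row 1, column 4 would be left with no valid symbol.
If it were 2, then row 1, column 4 would be left with no valid symbol.
If it were 6, then row 1, column 4 would be left with no valid symbol.
So row 1, column 7 must be 3.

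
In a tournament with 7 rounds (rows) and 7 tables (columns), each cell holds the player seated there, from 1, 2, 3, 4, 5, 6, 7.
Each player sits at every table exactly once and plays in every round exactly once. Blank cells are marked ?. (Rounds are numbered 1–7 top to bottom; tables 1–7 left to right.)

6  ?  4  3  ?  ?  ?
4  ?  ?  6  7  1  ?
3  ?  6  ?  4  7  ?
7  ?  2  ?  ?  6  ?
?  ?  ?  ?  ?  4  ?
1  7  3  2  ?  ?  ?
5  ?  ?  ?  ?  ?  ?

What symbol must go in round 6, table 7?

4

Round 2, table 3: round 2 has {1, 4, 6, 7} and table 3 has {2, 3, 4, 6}, leaving only 5.
Round 5, table 1: round 5 has {4} and table 1 has {1, 3, 4, 5, 6, 7}, leaving only 2.
Round 6, table 6: round 6 has {1, 2, 3, 7} and table 6 has {1, 4, 6, 7}, leaving only 5.
Round 1, table 6: round 1 has {3, 4, 6} and table 6 has {1, 4, 5, 6, 7}, leaving only 2.
Round 6, table 5: round 6 has {1, 2, 3, 5, 7} and table 5 has {4, 7}, leaving only 6.
Round 6 already has {1, 2, 3, 5, 6, 7} and table 7 already has {}, so round 6, table 7 must be 4.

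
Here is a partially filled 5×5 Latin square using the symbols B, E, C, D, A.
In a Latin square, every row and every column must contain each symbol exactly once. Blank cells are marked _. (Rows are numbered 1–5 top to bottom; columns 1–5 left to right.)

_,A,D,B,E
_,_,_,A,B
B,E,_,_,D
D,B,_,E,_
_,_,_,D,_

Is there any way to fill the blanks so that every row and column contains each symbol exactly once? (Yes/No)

No

Row 1, column 1: row 1 has {B, E, D, A} and column 1 has {B, D}, so it must be C.
Row 2, column 1: row 2 has {B, A} and column 1 has {B, C, D}, so it must be E.
Row 2, column 3: row 2 has {B, E, A} and column 3 has {D}, so it must be C.
Row 2, column 2: row 2 has {B, E, C, A} and column 2 has {B, E, A}, so it must be D.
Row 3, column 3: row 3 has {B, E, D} and column 3 has {C, D}, so it must be A.
Now row 4, column 3: row 4 together with column 3 already contain {B, E, C, D, A} — every symbol — so nothing can go there. The grid has no valid completion.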